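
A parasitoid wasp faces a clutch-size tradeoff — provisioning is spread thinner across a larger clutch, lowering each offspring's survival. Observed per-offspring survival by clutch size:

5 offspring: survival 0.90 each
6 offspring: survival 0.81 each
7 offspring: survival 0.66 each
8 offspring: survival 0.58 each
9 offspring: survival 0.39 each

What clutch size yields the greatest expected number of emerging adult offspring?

6

Expected emerging adult offspring = c × s(c):
  c=5: 5 × 0.90 = 4.500
  c=6: 6 × 0.81 = 4.860
  c=7: 7 × 0.66 = 4.620
  c=8: 8 × 0.58 = 4.640
  c=9: 9 × 0.39 = 3.510
Maximum at c = 6 (4.860 emerging adult offspring).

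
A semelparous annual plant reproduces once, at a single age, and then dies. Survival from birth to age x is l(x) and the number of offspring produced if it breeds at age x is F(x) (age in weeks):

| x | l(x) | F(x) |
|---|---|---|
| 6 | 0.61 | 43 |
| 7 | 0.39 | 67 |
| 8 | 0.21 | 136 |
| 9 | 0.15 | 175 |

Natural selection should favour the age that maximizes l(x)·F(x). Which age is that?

8

Expected offspring if breeding at age x = l(x) × F(x):
  age 6: 0.61 × 43 = 26.230
  age 7: 0.39 × 67 = 26.130
  age 8: 0.21 × 136 = 28.560
  age 9: 0.15 × 175 = 26.250
Maximum at age 8 (28.560).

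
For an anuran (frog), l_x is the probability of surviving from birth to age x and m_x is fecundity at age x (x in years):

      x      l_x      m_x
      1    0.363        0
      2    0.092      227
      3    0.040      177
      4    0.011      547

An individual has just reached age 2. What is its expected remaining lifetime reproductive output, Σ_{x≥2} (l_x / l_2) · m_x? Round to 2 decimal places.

l_2 = 0.092. Conditional survival from age 2 to x is l_x / l_2.
  x=2: (0.092/0.092) × 227 = 227.0000
  x=3: (0.040/0.092) × 177 = 76.9565
  x=4: (0.011/0.092) × 547 = 65.4022
Sum = 227.0000 + 76.9565 + 65.4022 = 369.3587

369.36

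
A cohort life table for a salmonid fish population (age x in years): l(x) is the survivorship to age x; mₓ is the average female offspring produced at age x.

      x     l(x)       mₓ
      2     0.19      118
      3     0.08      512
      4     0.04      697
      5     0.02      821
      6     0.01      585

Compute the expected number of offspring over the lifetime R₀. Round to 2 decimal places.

113.53

R₀ = Σ l(x) mₓ:
  age 2: 0.19 × 118 = 22.4200
  age 3: 0.08 × 512 = 40.9600
  age 4: 0.04 × 697 = 27.8800
  age 5: 0.02 × 821 = 16.4200
  age 6: 0.01 × 585 = 5.8500
R₀ = 22.4200 + 40.9600 + 27.8800 + 16.4200 + 5.8500 = 113.5300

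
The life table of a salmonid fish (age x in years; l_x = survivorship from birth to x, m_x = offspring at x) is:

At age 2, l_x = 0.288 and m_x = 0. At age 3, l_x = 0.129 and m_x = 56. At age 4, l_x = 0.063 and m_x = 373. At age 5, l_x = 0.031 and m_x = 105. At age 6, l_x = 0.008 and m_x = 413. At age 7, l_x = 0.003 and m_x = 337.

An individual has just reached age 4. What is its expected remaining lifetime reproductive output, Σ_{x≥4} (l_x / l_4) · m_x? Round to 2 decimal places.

493.16

l_4 = 0.063. Conditional survival from age 4 to x is l_x / l_4.
  x=4: (0.063/0.063) × 373 = 373.0000
  x=5: (0.031/0.063) × 105 = 51.6667
  x=6: (0.008/0.063) × 413 = 52.4444
  x=7: (0.003/0.063) × 337 = 16.0476
Sum = 373.0000 + 51.6667 + 52.4444 + 16.0476 = 493.1587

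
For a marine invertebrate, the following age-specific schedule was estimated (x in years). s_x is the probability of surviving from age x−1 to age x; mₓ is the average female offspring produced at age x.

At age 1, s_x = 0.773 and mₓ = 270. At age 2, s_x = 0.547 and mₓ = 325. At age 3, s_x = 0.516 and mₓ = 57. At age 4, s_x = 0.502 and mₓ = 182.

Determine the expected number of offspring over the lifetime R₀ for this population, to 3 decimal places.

378.500

Survivorship from birth: l_x = s_1·s_2·…·s_x.
  l_1 = 0.77300
  l_2 = 0.42283
  l_3 = 0.21818
  l_4 = 0.10953
R₀ = Σ l_x mₓ:
  age 1: 0.77300 × 270 = 208.7100
  age 2: 0.42283 × 325 = 137.4197
  age 3: 0.21818 × 57 = 12.4363
  age 4: 0.10953 × 182 = 19.9345
R₀ = 208.7100 + 137.4197 + 12.4363 + 19.9345 = 378.5005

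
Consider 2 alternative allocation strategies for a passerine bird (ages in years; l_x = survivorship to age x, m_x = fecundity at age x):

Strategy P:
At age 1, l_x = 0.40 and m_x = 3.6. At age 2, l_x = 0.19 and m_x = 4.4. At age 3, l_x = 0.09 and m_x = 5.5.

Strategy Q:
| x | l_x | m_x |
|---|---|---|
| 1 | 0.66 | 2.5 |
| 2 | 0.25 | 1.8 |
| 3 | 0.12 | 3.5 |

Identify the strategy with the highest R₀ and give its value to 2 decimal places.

Strategy P: R₀ = 0.40×3.6 + 0.19×4.4 + 0.09×5.5 = 2.7710
Strategy Q: R₀ = 0.66×2.5 + 0.25×1.8 + 0.12×3.5 = 2.5200
Highest R₀: strategy P with 2.7710.

2.77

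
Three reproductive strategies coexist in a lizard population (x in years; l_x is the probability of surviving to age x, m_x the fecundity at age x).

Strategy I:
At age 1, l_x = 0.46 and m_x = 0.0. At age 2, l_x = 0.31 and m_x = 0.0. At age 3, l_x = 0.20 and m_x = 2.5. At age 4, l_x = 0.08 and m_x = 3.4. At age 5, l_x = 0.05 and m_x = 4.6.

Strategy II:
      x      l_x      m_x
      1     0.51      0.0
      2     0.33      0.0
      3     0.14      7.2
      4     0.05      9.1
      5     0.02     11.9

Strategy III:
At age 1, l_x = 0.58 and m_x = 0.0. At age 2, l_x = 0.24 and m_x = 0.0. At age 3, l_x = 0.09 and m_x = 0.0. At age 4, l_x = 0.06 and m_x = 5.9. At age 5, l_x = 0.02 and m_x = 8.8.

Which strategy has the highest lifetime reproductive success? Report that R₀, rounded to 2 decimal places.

1.70

Strategy I: R₀ = 0.46×0.0 + 0.31×0.0 + 0.20×2.5 + 0.08×3.4 + 0.05×4.6 = 1.0020
Strategy II: R₀ = 0.51×0.0 + 0.33×0.0 + 0.14×7.2 + 0.05×9.1 + 0.02×11.9 = 1.7010
Strategy III: R₀ = 0.58×0.0 + 0.24×0.0 + 0.09×0.0 + 0.06×5.9 + 0.02×8.8 = 0.5300
Highest R₀: strategy II with 1.7010.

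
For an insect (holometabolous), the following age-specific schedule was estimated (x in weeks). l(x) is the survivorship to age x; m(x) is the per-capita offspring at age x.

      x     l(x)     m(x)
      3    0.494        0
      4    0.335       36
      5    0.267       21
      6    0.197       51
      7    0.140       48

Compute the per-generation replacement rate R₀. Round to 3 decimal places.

34.434

R₀ = Σ l(x) m(x):
  age 3: 0.494 × 0 = 0.0000
  age 4: 0.335 × 36 = 12.0600
  age 5: 0.267 × 21 = 5.6070
  age 6: 0.197 × 51 = 10.0470
  age 7: 0.140 × 48 = 6.7200
R₀ = 0.0000 + 12.0600 + 5.6070 + 10.0470 + 6.7200 = 34.4340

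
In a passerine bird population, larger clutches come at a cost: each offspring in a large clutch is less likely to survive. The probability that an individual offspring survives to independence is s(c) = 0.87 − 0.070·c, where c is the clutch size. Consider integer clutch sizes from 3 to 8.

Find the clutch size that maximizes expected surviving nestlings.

Expected surviving nestlings = c × s(c):
  c=3: 3 × 0.660 = 1.980
  c=4: 4 × 0.590 = 2.360
  c=5: 5 × 0.520 = 2.600
  c=6: 6 × 0.450 = 2.700
  c=7: 7 × 0.380 = 2.660
  c=8: 8 × 0.310 = 2.480
Maximum at c = 6 (2.700 surviving nestlings).

6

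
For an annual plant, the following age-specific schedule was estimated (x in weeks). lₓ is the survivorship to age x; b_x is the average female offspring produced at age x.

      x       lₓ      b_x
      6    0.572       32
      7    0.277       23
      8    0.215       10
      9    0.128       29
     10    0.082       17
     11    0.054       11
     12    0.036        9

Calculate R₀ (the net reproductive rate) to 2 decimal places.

R₀ = Σ lₓ b_x:
  age 6: 0.572 × 32 = 18.3040
  age 7: 0.277 × 23 = 6.3710
  age 8: 0.215 × 10 = 2.1500
  age 9: 0.128 × 29 = 3.7120
  age 10: 0.082 × 17 = 1.3940
  age 11: 0.054 × 11 = 0.5940
  age 12: 0.036 × 9 = 0.3240
R₀ = 18.3040 + 6.3710 + 2.1500 + 3.7120 + 1.3940 + 0.5940 + 0.3240 = 32.8490

32.85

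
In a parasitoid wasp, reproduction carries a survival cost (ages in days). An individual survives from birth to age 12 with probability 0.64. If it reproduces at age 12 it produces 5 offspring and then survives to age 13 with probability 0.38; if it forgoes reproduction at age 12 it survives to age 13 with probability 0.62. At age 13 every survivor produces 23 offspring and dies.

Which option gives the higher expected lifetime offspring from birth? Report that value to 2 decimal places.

breed at age 12: R₀ = 0.64 × (5 + 0.38 × 23) = 0.64 × 13.7400 = 8.7936
delay to age 13: R₀ = 0.64 × (0.62 × 23) = 0.64 × 14.2600 = 9.1264
Higher: delay to age 13 (9.1264).

9.13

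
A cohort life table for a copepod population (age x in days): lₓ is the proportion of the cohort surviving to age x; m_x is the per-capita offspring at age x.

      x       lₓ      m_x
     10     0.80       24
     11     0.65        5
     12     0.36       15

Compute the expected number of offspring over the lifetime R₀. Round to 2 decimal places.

R₀ = Σ lₓ m_x:
  age 10: 0.80 × 24 = 19.2000
  age 11: 0.65 × 5 = 3.2500
  age 12: 0.36 × 15 = 5.4000
R₀ = 19.2000 + 3.2500 + 5.4000 = 27.8500

27.85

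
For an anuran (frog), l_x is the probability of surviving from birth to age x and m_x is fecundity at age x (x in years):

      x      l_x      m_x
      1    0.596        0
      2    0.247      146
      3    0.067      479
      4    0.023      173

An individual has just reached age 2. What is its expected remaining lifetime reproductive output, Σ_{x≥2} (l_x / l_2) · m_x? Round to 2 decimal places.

292.04

l_2 = 0.247. Conditional survival from age 2 to x is l_x / l_2.
  x=2: (0.247/0.247) × 146 = 146.0000
  x=3: (0.067/0.247) × 479 = 129.9312
  x=4: (0.023/0.247) × 173 = 16.1093
Sum = 146.0000 + 129.9312 + 16.1093 = 292.0405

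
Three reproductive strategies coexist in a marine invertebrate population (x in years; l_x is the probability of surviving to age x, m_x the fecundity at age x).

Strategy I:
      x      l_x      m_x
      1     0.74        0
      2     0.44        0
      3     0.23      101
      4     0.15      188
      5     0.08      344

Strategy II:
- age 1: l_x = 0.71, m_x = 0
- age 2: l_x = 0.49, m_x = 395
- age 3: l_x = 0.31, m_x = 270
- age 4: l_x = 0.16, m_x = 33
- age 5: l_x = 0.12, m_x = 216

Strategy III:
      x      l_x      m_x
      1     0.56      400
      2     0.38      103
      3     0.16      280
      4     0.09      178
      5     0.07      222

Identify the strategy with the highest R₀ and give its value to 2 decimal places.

Strategy I: R₀ = 0.74×0 + 0.44×0 + 0.23×101 + 0.15×188 + 0.08×344 = 78.9500
Strategy II: R₀ = 0.71×0 + 0.49×395 + 0.31×270 + 0.16×33 + 0.12×216 = 308.4500
Strategy III: R₀ = 0.56×400 + 0.38×103 + 0.16×280 + 0.09×178 + 0.07×222 = 339.5000
Highest R₀: strategy III with 339.5000.

339.50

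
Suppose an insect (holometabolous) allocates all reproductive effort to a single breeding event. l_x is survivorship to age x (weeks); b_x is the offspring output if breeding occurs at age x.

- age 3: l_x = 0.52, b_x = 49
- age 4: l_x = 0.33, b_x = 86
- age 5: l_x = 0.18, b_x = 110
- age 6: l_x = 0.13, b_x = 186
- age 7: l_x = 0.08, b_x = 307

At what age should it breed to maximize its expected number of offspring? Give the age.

4

Expected offspring if breeding at age x = l_x × b_x:
  age 3: 0.52 × 49 = 25.480
  age 4: 0.33 × 86 = 28.380
  age 5: 0.18 × 110 = 19.800
  age 6: 0.13 × 186 = 24.180
  age 7: 0.08 × 307 = 24.560
Maximum at age 4 (28.380).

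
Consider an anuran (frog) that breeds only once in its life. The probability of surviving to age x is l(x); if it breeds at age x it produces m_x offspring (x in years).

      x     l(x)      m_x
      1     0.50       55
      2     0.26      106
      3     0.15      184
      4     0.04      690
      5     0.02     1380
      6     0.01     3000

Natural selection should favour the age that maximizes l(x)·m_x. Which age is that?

Expected offspring if breeding at age x = l(x) × m_x:
  age 1: 0.50 × 55 = 27.500
  age 2: 0.26 × 106 = 27.560
  age 3: 0.15 × 184 = 27.600
  age 4: 0.04 × 690 = 27.600
  age 5: 0.02 × 1380 = 27.600
  age 6: 0.01 × 3000 = 30.000
Maximum at age 6 (30.000).

6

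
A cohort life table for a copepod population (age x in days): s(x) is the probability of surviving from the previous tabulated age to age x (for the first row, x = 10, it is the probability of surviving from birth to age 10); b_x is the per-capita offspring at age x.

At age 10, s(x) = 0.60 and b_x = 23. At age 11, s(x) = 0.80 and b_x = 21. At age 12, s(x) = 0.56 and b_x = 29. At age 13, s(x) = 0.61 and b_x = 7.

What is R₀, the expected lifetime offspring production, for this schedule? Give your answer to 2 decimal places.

32.82

Survivorship from birth: l_x = s_10·s_11·…·s_x.
  l_10 = 0.60000
  l_11 = 0.48000
  l_12 = 0.26880
  l_13 = 0.16397
R₀ = Σ l_x b_x:
  age 10: 0.60000 × 23 = 13.8000
  age 11: 0.48000 × 21 = 10.0800
  age 12: 0.26880 × 29 = 7.7952
  age 13: 0.16397 × 7 = 1.1478
R₀ = 13.8000 + 10.0800 + 7.7952 + 1.1478 = 32.8230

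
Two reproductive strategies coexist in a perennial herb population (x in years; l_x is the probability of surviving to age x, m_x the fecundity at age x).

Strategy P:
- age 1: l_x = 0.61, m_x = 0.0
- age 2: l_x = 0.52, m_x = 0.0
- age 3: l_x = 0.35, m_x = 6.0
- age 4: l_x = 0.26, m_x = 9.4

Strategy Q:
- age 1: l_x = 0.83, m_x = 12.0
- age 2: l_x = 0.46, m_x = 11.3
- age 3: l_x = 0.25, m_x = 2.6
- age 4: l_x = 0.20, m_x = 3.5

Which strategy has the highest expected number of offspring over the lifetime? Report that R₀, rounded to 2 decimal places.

16.51

Strategy P: R₀ = 0.61×0.0 + 0.52×0.0 + 0.35×6.0 + 0.26×9.4 = 4.5440
Strategy Q: R₀ = 0.83×12.0 + 0.46×11.3 + 0.25×2.6 + 0.20×3.5 = 16.5080
Highest R₀: strategy Q with 16.5080.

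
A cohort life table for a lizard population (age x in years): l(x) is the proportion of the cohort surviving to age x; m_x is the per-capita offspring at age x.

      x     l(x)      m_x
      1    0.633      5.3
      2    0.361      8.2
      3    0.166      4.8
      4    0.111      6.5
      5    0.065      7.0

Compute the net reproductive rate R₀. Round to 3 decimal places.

R₀ = Σ l(x) m_x:
  age 1: 0.633 × 5.3 = 3.3549
  age 2: 0.361 × 8.2 = 2.9602
  age 3: 0.166 × 4.8 = 0.7968
  age 4: 0.111 × 6.5 = 0.7215
  age 5: 0.065 × 7.0 = 0.4550
R₀ = 3.3549 + 2.9602 + 0.7968 + 0.7215 + 0.4550 = 8.2884

8.288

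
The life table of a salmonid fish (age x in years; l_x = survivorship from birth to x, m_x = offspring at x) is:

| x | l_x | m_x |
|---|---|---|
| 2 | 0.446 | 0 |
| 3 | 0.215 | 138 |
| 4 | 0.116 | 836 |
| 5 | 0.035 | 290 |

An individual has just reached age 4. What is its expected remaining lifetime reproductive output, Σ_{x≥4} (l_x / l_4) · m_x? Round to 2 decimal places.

l_4 = 0.116. Conditional survival from age 4 to x is l_x / l_4.
  x=4: (0.116/0.116) × 836 = 836.0000
  x=5: (0.035/0.116) × 290 = 87.5000
Sum = 836.0000 + 87.5000 = 923.5000

923.50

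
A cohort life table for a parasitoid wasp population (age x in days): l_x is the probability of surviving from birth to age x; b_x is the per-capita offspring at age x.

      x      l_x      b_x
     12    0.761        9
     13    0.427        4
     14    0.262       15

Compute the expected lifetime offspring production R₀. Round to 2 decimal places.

12.49

R₀ = Σ l_x b_x:
  age 12: 0.761 × 9 = 6.8490
  age 13: 0.427 × 4 = 1.7080
  age 14: 0.262 × 15 = 3.9300
R₀ = 6.8490 + 1.7080 + 3.9300 = 12.4870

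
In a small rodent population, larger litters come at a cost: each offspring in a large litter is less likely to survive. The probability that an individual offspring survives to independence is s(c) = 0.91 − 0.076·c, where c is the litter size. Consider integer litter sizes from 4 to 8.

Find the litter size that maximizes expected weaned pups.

Expected weaned pups = c × s(c):
  c=4: 4 × 0.606 = 2.424
  c=5: 5 × 0.530 = 2.650
  c=6: 6 × 0.454 = 2.724
  c=7: 7 × 0.378 = 2.646
  c=8: 8 × 0.302 = 2.416
Maximum at c = 6 (2.724 weaned pups).

6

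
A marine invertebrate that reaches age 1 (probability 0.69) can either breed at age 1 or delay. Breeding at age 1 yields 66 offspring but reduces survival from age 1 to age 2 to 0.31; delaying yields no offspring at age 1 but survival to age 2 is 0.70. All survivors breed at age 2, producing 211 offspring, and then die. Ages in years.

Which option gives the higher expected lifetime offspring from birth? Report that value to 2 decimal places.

101.91

breed at age 1: R₀ = 0.69 × (66 + 0.31 × 211) = 0.69 × 131.4100 = 90.6729
delay to age 2: R₀ = 0.69 × (0.70 × 211) = 0.69 × 147.7000 = 101.9130
Higher: delay to age 2 (101.9130).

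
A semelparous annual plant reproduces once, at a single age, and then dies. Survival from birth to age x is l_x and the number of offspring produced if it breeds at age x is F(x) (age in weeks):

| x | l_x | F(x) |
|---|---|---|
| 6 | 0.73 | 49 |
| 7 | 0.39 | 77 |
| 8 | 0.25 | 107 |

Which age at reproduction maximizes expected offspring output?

6

Expected offspring if breeding at age x = l_x × F(x):
  age 6: 0.73 × 49 = 35.770
  age 7: 0.39 × 77 = 30.030
  age 8: 0.25 × 107 = 26.750
Maximum at age 6 (35.770).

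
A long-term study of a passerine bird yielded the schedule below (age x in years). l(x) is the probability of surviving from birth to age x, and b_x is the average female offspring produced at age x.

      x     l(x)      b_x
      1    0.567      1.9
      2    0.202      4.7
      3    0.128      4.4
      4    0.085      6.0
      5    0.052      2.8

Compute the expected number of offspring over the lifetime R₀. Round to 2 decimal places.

3.25

R₀ = Σ l(x) b_x:
  age 1: 0.567 × 1.9 = 1.0773
  age 2: 0.202 × 4.7 = 0.9494
  age 3: 0.128 × 4.4 = 0.5632
  age 4: 0.085 × 6.0 = 0.5100
  age 5: 0.052 × 2.8 = 0.1456
R₀ = 1.0773 + 0.9494 + 0.5632 + 0.5100 + 0.1456 = 3.2455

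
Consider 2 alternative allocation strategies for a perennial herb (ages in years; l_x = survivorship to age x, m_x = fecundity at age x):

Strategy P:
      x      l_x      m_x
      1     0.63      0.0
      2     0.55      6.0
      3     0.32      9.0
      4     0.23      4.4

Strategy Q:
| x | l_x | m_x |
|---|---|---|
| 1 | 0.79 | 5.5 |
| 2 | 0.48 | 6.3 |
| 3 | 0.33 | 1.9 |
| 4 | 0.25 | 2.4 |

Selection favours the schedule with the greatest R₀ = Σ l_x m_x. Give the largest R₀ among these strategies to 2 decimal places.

8.60

Strategy P: R₀ = 0.63×0.0 + 0.55×6.0 + 0.32×9.0 + 0.23×4.4 = 7.1920
Strategy Q: R₀ = 0.79×5.5 + 0.48×6.3 + 0.33×1.9 + 0.25×2.4 = 8.5960
Highest R₀: strategy Q with 8.5960.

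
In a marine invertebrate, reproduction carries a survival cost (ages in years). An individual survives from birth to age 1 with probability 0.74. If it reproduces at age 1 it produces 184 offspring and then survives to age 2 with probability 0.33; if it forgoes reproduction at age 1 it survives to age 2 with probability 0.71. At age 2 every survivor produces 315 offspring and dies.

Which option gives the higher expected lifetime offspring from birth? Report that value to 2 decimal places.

breed at age 1: R₀ = 0.74 × (184 + 0.33 × 315) = 0.74 × 287.9500 = 213.0830
delay to age 2: R₀ = 0.74 × (0.71 × 315) = 0.74 × 223.6500 = 165.5010
Higher: breed at age 1 (213.0830).

213.08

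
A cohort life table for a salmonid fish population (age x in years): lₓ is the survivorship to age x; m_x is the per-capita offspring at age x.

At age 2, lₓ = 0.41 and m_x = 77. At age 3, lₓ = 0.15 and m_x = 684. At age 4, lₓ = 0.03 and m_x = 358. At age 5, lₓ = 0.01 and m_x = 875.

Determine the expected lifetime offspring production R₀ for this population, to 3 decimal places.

R₀ = Σ lₓ m_x:
  age 2: 0.41 × 77 = 31.5700
  age 3: 0.15 × 684 = 102.6000
  age 4: 0.03 × 358 = 10.7400
  age 5: 0.01 × 875 = 8.7500
R₀ = 31.5700 + 102.6000 + 10.7400 + 8.7500 = 153.6600

153.660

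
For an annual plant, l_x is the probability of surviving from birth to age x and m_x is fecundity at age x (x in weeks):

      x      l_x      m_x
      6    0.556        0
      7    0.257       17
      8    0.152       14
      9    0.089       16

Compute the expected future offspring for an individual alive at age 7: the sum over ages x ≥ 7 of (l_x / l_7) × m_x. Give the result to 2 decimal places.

l_7 = 0.257. Conditional survival from age 7 to x is l_x / l_7.
  x=7: (0.257/0.257) × 17 = 17.0000
  x=8: (0.152/0.257) × 14 = 8.2802
  x=9: (0.089/0.257) × 16 = 5.5409
Sum = 17.0000 + 8.2802 + 5.5409 = 30.8210

30.82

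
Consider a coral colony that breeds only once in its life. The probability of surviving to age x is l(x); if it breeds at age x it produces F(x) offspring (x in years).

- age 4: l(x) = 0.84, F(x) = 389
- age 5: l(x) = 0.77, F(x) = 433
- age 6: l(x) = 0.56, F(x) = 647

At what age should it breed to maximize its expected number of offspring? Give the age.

Expected offspring if breeding at age x = l(x) × F(x):
  age 4: 0.84 × 389 = 326.760
  age 5: 0.77 × 433 = 333.410
  age 6: 0.56 × 647 = 362.320
Maximum at age 6 (362.320).

6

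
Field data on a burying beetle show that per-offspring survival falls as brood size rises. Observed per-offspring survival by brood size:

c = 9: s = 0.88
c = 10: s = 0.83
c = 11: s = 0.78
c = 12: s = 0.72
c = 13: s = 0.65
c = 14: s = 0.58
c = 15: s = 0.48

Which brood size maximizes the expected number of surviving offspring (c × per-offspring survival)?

Expected surviving offspring = c × s(c):
  c=9: 9 × 0.88 = 7.920
  c=10: 10 × 0.83 = 8.300
  c=11: 11 × 0.78 = 8.580
  c=12: 12 × 0.72 = 8.640
  c=13: 13 × 0.65 = 8.450
  c=14: 14 × 0.58 = 8.120
  c=15: 15 × 0.48 = 7.200
Maximum at c = 12 (8.640 surviving offspring).

12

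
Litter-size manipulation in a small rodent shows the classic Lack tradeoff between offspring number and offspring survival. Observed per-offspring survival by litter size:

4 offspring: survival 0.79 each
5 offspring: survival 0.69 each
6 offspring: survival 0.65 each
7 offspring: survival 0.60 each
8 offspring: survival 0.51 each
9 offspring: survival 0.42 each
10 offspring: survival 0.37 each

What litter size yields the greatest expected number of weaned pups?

Expected weaned pups = c × s(c):
  c=4: 4 × 0.79 = 3.160
  c=5: 5 × 0.69 = 3.450
  c=6: 6 × 0.65 = 3.900
  c=7: 7 × 0.60 = 4.200
  c=8: 8 × 0.51 = 4.080
  c=9: 9 × 0.42 = 3.780
  c=10: 10 × 0.37 = 3.700
Maximum at c = 7 (4.200 weaned pups).

7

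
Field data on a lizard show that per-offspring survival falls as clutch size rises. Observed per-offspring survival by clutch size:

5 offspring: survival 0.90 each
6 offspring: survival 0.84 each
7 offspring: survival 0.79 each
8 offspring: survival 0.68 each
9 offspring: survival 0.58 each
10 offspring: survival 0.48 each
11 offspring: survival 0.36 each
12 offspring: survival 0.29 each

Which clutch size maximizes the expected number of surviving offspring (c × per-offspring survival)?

Expected surviving offspring = c × s(c):
  c=5: 5 × 0.90 = 4.500
  c=6: 6 × 0.84 = 5.040
  c=7: 7 × 0.79 = 5.530
  c=8: 8 × 0.68 = 5.440
  c=9: 9 × 0.58 = 5.220
  c=10: 10 × 0.48 = 4.800
  c=11: 11 × 0.36 = 3.960
  c=12: 12 × 0.29 = 3.480
Maximum at c = 7 (5.530 surviving offspring).

7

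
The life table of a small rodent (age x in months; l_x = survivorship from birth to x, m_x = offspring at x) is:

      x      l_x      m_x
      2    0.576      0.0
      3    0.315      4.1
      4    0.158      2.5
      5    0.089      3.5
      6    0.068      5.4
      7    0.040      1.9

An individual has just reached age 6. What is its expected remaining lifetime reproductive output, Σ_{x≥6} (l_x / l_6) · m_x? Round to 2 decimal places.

6.52

l_6 = 0.068. Conditional survival from age 6 to x is l_x / l_6.
  x=6: (0.068/0.068) × 5.4 = 5.4000
  x=7: (0.040/0.068) × 1.9 = 1.1176
Sum = 5.4000 + 1.1176 = 6.5176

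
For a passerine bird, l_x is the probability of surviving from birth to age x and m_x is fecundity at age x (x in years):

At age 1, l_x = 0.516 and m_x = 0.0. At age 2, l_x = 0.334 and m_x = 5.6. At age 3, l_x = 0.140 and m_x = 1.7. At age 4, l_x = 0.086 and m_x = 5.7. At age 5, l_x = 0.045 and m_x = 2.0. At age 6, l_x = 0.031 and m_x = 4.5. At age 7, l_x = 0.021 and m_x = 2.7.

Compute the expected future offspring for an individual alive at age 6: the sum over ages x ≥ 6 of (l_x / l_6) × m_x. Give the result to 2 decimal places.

l_6 = 0.031. Conditional survival from age 6 to x is l_x / l_6.
  x=6: (0.031/0.031) × 4.5 = 4.5000
  x=7: (0.021/0.031) × 2.7 = 1.8290
Sum = 4.5000 + 1.8290 = 6.3290

6.33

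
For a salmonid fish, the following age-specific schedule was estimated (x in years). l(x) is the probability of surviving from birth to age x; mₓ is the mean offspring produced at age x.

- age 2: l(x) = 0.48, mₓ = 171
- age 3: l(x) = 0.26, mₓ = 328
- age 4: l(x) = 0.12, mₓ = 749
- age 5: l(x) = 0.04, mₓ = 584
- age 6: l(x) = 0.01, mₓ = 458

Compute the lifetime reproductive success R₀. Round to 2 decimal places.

285.18

R₀ = Σ l(x) mₓ:
  age 2: 0.48 × 171 = 82.0800
  age 3: 0.26 × 328 = 85.2800
  age 4: 0.12 × 749 = 89.8800
  age 5: 0.04 × 584 = 23.3600
  age 6: 0.01 × 458 = 4.5800
R₀ = 82.0800 + 85.2800 + 89.8800 + 23.3600 + 4.5800 = 285.1800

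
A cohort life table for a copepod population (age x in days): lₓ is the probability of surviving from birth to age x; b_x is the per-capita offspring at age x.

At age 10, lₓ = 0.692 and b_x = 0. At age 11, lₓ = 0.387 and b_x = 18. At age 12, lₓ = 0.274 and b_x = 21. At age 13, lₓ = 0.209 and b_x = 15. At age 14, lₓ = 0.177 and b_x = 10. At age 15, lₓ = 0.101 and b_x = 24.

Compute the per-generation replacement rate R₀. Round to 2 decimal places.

R₀ = Σ lₓ b_x:
  age 10: 0.692 × 0 = 0.0000
  age 11: 0.387 × 18 = 6.9660
  age 12: 0.274 × 21 = 5.7540
  age 13: 0.209 × 15 = 3.1350
  age 14: 0.177 × 10 = 1.7700
  age 15: 0.101 × 24 = 2.4240
R₀ = 0.0000 + 6.9660 + 5.7540 + 3.1350 + 1.7700 + 2.4240 = 20.0490

20.05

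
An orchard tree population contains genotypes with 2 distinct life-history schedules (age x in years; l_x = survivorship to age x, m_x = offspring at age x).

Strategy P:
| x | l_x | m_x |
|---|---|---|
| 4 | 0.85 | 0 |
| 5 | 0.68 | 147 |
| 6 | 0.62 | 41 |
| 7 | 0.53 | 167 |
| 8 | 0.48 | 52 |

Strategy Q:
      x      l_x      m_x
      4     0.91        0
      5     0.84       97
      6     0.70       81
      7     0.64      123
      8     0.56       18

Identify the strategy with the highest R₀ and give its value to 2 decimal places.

Strategy P: R₀ = 0.85×0 + 0.68×147 + 0.62×41 + 0.53×167 + 0.48×52 = 238.8500
Strategy Q: R₀ = 0.91×0 + 0.84×97 + 0.70×81 + 0.64×123 + 0.56×18 = 226.9800
Highest R₀: strategy P with 238.8500.

238.85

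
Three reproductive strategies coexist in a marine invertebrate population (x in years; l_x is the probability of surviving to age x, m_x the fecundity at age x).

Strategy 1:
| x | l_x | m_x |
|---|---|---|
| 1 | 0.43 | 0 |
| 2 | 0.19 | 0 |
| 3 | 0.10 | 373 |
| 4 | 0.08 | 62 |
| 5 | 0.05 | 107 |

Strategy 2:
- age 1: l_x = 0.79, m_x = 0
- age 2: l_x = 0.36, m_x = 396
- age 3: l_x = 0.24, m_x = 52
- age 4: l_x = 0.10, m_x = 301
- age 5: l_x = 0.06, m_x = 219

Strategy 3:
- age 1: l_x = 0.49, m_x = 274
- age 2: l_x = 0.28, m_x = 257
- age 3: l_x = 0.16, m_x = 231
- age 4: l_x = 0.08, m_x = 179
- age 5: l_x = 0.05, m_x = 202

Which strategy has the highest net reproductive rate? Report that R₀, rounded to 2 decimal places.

267.60

Strategy 1: R₀ = 0.43×0 + 0.19×0 + 0.10×373 + 0.08×62 + 0.05×107 = 47.6100
Strategy 2: R₀ = 0.79×0 + 0.36×396 + 0.24×52 + 0.10×301 + 0.06×219 = 198.2800
Strategy 3: R₀ = 0.49×274 + 0.28×257 + 0.16×231 + 0.08×179 + 0.05×202 = 267.6000
Highest R₀: strategy 3 with 267.6000.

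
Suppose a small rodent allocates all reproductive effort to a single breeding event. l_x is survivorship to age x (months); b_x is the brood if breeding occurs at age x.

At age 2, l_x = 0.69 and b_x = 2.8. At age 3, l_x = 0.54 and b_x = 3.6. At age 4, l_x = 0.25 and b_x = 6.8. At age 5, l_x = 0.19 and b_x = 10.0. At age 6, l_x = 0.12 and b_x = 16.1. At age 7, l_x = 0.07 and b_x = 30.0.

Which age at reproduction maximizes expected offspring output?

7

Expected offspring if breeding at age x = l_x × b_x:
  age 2: 0.69 × 2.8 = 1.932
  age 3: 0.54 × 3.6 = 1.944
  age 4: 0.25 × 6.8 = 1.700
  age 5: 0.19 × 10.0 = 1.900
  age 6: 0.12 × 16.1 = 1.932
  age 7: 0.07 × 30.0 = 2.100
Maximum at age 7 (2.100).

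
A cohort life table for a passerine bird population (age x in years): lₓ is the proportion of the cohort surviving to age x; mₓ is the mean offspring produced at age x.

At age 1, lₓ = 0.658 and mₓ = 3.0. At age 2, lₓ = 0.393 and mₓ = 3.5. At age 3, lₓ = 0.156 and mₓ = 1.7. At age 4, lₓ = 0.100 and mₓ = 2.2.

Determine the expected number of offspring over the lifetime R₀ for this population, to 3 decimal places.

R₀ = Σ lₓ mₓ:
  age 1: 0.658 × 3.0 = 1.9740
  age 2: 0.393 × 3.5 = 1.3755
  age 3: 0.156 × 1.7 = 0.2652
  age 4: 0.100 × 2.2 = 0.2200
R₀ = 1.9740 + 1.3755 + 0.2652 + 0.2200 = 3.8347

3.835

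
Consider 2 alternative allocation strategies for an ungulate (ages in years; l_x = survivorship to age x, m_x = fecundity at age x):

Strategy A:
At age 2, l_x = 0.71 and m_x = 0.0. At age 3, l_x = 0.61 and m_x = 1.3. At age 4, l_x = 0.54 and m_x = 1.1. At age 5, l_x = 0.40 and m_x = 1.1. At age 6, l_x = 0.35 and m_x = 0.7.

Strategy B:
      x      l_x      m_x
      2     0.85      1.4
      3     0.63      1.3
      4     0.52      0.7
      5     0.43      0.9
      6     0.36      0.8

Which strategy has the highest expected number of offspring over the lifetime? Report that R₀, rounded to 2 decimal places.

Strategy A: R₀ = 0.71×0.0 + 0.61×1.3 + 0.54×1.1 + 0.40×1.1 + 0.35×0.7 = 2.0720
Strategy B: R₀ = 0.85×1.4 + 0.63×1.3 + 0.52×0.7 + 0.43×0.9 + 0.36×0.8 = 3.0480
Highest R₀: strategy B with 3.0480.

3.05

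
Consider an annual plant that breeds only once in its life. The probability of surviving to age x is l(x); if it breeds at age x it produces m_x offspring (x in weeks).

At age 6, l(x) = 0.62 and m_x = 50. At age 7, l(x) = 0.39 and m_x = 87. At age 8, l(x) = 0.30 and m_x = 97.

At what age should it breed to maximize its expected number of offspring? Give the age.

Expected offspring if breeding at age x = l(x) × m_x:
  age 6: 0.62 × 50 = 31.000
  age 7: 0.39 × 87 = 33.930
  age 8: 0.30 × 97 = 29.100
Maximum at age 7 (33.930).

7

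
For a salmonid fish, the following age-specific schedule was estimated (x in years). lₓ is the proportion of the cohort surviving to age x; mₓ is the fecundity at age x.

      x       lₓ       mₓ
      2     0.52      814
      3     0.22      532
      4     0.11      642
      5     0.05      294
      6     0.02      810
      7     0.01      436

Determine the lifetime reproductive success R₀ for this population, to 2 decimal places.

R₀ = Σ lₓ mₓ:
  age 2: 0.52 × 814 = 423.2800
  age 3: 0.22 × 532 = 117.0400
  age 4: 0.11 × 642 = 70.6200
  age 5: 0.05 × 294 = 14.7000
  age 6: 0.02 × 810 = 16.2000
  age 7: 0.01 × 436 = 4.3600
R₀ = 423.2800 + 117.0400 + 70.6200 + 14.7000 + 16.2000 + 4.3600 = 646.2000

646.20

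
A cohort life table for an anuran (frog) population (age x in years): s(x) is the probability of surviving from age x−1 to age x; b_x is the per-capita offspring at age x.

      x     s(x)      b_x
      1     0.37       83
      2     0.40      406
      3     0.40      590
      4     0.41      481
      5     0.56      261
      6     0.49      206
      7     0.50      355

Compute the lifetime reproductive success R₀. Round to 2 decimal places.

143.50

Survivorship from birth: l_x = s_1·s_2·…·s_x.
  l_1 = 0.37000
  l_2 = 0.14800
  l_3 = 0.05920
  l_4 = 0.02427
  l_5 = 0.01359
  l_6 = 0.00666
  l_7 = 0.00333
R₀ = Σ l_x b_x:
  age 1: 0.37000 × 83 = 30.7100
  age 2: 0.14800 × 406 = 60.0880
  age 3: 0.05920 × 590 = 34.9280
  age 4: 0.02427 × 481 = 11.6739
  age 5: 0.01359 × 261 = 3.5470
  age 6: 0.00666 × 206 = 1.3720
  age 7: 0.00333 × 355 = 1.1822
R₀ = 30.7100 + 60.0880 + 34.9280 + 11.6739 + 3.5470 + 1.3720 + 1.1822 = 143.5010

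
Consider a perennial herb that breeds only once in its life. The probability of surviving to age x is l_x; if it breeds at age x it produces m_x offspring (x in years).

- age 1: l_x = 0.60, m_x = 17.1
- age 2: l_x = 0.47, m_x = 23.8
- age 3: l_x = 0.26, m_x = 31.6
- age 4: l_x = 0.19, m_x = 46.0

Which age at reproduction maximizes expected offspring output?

2

Expected offspring if breeding at age x = l_x × m_x:
  age 1: 0.60 × 17.1 = 10.260
  age 2: 0.47 × 23.8 = 11.186
  age 3: 0.26 × 31.6 = 8.216
  age 4: 0.19 × 46.0 = 8.740
Maximum at age 2 (11.186).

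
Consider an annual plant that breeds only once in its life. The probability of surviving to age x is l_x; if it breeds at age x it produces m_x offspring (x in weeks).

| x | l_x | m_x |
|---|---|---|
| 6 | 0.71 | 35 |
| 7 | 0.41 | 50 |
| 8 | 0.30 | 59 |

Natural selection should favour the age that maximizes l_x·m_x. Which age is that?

6

Expected offspring if breeding at age x = l_x × m_x:
  age 6: 0.71 × 35 = 24.850
  age 7: 0.41 × 50 = 20.500
  age 8: 0.30 × 59 = 17.700
Maximum at age 6 (24.850).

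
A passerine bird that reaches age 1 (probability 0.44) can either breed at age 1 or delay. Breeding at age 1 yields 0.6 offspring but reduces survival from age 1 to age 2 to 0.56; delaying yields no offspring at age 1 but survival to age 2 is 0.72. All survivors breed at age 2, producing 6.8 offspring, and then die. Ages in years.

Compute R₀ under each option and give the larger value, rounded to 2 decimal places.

2.15

breed at age 1: R₀ = 0.44 × (0.6 + 0.56 × 6.8) = 0.44 × 4.4080 = 1.9395
delay to age 2: R₀ = 0.44 × (0.72 × 6.8) = 0.44 × 4.8960 = 2.1542
Higher: delay to age 2 (2.1542).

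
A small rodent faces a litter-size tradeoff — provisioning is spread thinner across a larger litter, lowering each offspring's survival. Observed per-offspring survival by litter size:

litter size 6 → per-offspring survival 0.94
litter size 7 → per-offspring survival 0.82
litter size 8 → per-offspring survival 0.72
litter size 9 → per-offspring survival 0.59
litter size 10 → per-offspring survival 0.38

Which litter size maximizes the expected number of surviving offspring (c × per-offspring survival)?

8

Expected surviving offspring = c × s(c):
  c=6: 6 × 0.94 = 5.640
  c=7: 7 × 0.82 = 5.740
  c=8: 8 × 0.72 = 5.760
  c=9: 9 × 0.59 = 5.310
  c=10: 10 × 0.38 = 3.800
Maximum at c = 8 (5.760 surviving offspring).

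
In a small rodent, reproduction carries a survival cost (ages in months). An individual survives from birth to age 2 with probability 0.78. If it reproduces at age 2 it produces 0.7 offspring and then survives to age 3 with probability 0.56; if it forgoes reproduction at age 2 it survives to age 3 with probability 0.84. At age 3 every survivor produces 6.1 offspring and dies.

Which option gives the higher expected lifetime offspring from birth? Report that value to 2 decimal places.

breed at age 2: R₀ = 0.78 × (0.7 + 0.56 × 6.1) = 0.78 × 4.1160 = 3.2105
delay to age 3: R₀ = 0.78 × (0.84 × 6.1) = 0.78 × 5.1240 = 3.9967
Higher: delay to age 3 (3.9967).

4.00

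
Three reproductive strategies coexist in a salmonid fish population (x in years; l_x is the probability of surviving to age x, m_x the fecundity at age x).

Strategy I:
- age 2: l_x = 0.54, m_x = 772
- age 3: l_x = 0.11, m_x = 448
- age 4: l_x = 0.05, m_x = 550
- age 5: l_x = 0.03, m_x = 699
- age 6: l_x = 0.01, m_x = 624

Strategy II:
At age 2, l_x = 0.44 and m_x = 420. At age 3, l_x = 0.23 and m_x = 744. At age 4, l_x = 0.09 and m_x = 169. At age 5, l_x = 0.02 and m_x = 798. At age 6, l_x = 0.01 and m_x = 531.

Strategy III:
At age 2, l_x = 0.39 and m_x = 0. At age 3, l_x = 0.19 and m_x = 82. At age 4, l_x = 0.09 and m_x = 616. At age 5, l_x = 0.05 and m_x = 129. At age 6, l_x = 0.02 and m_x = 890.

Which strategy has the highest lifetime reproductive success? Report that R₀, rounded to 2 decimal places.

Strategy I: R₀ = 0.54×772 + 0.11×448 + 0.05×550 + 0.03×699 + 0.01×624 = 520.8700
Strategy II: R₀ = 0.44×420 + 0.23×744 + 0.09×169 + 0.02×798 + 0.01×531 = 392.4000
Strategy III: R₀ = 0.39×0 + 0.19×82 + 0.09×616 + 0.05×129 + 0.02×890 = 95.2700
Highest R₀: strategy I with 520.8700.

520.87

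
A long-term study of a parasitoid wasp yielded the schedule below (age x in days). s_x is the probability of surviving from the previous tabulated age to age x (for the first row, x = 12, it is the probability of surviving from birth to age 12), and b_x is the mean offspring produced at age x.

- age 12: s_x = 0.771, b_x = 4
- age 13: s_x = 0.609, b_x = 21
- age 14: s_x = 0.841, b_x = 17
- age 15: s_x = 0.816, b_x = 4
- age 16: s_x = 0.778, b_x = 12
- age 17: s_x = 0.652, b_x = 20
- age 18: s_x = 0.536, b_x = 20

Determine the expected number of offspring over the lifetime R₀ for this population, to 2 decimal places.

Survivorship from birth: l_x = s_12·s_13·…·s_x.
  l_12 = 0.77100
  l_13 = 0.46954
  l_14 = 0.39488
  l_15 = 0.32222
  l_16 = 0.25069
  l_17 = 0.16345
  l_18 = 0.08761
R₀ = Σ l_x b_x:
  age 12: 0.77100 × 4 = 3.0840
  age 13: 0.46954 × 21 = 9.8603
  age 14: 0.39488 × 17 = 6.7130
  age 15: 0.32222 × 4 = 1.2889
  age 16: 0.25069 × 12 = 3.0083
  age 17: 0.16345 × 20 = 3.2690
  age 18: 0.08761 × 20 = 1.7522
R₀ = 3.0840 + 9.8603 + 6.7130 + 1.2889 + 3.0083 + 3.2690 + 1.7522 = 28.9757

28.98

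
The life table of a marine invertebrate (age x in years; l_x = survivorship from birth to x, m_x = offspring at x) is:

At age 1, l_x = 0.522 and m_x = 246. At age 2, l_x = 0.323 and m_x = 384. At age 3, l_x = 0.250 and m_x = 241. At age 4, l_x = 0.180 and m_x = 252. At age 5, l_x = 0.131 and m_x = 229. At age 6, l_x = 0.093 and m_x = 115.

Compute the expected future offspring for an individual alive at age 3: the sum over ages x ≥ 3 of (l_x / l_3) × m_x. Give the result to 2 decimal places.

585.22

l_3 = 0.250. Conditional survival from age 3 to x is l_x / l_3.
  x=3: (0.250/0.250) × 241 = 241.0000
  x=4: (0.180/0.250) × 252 = 181.4400
  x=5: (0.131/0.250) × 229 = 119.9960
  x=6: (0.093/0.250) × 115 = 42.7800
Sum = 241.0000 + 181.4400 + 119.9960 + 42.7800 = 585.2160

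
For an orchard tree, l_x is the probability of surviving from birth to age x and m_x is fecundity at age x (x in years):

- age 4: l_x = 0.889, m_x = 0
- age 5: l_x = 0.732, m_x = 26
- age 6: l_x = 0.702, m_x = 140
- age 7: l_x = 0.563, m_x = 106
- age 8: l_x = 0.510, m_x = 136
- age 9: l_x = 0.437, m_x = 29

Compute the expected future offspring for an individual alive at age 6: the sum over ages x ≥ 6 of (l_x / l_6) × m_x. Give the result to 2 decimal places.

341.87

l_6 = 0.702. Conditional survival from age 6 to x is l_x / l_6.
  x=6: (0.702/0.702) × 140 = 140.0000
  x=7: (0.563/0.702) × 106 = 85.0114
  x=8: (0.510/0.702) × 136 = 98.8034
  x=9: (0.437/0.702) × 29 = 18.0527
Sum = 140.0000 + 85.0114 + 98.8034 + 18.0527 = 341.8675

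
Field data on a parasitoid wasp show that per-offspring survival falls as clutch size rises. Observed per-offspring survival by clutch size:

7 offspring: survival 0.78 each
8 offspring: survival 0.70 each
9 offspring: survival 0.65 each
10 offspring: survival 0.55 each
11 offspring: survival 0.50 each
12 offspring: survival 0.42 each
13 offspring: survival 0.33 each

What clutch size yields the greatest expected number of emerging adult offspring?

9

Expected emerging adult offspring = c × s(c):
  c=7: 7 × 0.78 = 5.460
  c=8: 8 × 0.70 = 5.600
  c=9: 9 × 0.65 = 5.850
  c=10: 10 × 0.55 = 5.500
  c=11: 11 × 0.50 = 5.500
  c=12: 12 × 0.42 = 5.040
  c=13: 13 × 0.33 = 4.290
Maximum at c = 9 (5.850 emerging adult offspring).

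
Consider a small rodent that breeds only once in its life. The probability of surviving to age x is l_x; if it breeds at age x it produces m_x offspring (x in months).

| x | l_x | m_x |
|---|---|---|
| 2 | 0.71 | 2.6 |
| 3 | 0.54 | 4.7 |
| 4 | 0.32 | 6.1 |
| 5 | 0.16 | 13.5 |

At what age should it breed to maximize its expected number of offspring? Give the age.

3

Expected offspring if breeding at age x = l_x × m_x:
  age 2: 0.71 × 2.6 = 1.846
  age 3: 0.54 × 4.7 = 2.538
  age 4: 0.32 × 6.1 = 1.952
  age 5: 0.16 × 13.5 = 2.160
Maximum at age 3 (2.538).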